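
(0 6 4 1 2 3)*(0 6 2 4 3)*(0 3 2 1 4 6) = (0 1 6 2 3)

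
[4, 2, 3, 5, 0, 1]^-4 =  [0, 1, 2, 3, 4, 5]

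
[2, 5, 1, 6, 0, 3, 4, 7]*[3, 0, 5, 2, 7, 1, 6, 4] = [5, 1, 0, 6, 3, 2, 7, 4]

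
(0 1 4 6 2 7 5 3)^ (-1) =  (0 3 5 7 2 6 4 1)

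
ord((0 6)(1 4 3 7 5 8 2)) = 14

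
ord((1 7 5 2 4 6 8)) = 7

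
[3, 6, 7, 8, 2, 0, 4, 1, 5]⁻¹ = [5, 7, 4, 0, 6, 8, 1, 2, 3]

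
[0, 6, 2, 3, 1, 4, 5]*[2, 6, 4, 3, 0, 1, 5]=[2, 5, 4, 3, 6, 0, 1]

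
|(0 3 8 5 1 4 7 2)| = 8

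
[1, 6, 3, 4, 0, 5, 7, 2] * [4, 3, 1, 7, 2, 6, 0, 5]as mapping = [0→3, 1→0, 2→7, 3→2, 4→4, 5→6, 6→5, 7→1]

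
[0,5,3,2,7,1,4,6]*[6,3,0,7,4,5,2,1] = [6,5,7,0,1,3,4,2]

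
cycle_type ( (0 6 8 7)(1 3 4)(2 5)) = 2.3.4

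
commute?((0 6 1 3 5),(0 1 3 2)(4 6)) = no:(0 6 1 3 5) * (0 1 3 2)(4 6) = (0 4 6 3 5 1 2),(0 1 3 2)(4 6) * (0 6 1 3 5) = (0 3 2 6 4 1 5)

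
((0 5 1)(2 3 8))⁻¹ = (0 1 5)(2 8 3)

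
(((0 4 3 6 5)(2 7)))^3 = (0 6 4 5 3)(2 7)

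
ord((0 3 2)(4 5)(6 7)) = 6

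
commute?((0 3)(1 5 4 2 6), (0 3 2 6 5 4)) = no:(0 3)(1 5 4 2 6)*(0 3 2 6 5 4) = (0 2 5)(1 4 6), (0 3 2 6 5 4)*(0 3)(1 5 4 2 6) = (1 5 2)(3 6 4)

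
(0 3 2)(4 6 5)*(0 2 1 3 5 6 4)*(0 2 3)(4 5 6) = (0 6 4 5 2 3 1)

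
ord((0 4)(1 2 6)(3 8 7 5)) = 12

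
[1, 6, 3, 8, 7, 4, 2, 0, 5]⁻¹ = [7, 0, 6, 2, 5, 8, 1, 4, 3]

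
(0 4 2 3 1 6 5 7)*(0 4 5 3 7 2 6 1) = (0 5 2 7 4 6 3)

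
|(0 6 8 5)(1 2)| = 4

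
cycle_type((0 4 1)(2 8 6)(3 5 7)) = 3^3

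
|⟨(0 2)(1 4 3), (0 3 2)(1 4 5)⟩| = 720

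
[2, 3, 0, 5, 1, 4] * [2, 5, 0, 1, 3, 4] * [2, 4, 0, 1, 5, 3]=[2, 4, 0, 5, 3, 1]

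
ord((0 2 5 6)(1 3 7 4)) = 4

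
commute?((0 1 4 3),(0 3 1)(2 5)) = no:(0 1 4 3)*(0 3 1)(2 5) = (1 4)(2 5),(0 3 1)(2 5)*(0 1 4 3) = (2 5)(3 4)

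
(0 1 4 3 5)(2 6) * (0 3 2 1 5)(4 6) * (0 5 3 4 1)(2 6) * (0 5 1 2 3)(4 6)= (1 3)(5 6)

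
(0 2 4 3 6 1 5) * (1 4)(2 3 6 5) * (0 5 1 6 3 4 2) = (0 4 3 1)(2 6)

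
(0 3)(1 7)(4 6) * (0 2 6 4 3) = (1 7)(2 6 3)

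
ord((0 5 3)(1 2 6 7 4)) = 15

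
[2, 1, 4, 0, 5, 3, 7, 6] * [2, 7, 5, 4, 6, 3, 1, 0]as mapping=[0→5, 1→7, 2→6, 3→2, 4→3, 5→4, 6→0, 7→1]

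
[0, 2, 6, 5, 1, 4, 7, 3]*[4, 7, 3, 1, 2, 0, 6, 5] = [4, 3, 6, 0, 7, 2, 5, 1]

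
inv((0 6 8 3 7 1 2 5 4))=(0 4 5 2 1 7 3 8 6)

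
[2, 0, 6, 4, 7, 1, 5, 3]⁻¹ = [1, 5, 0, 7, 3, 6, 2, 4]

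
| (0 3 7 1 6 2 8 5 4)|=9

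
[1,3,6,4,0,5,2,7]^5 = [1,3,6,4,0,5,2,7]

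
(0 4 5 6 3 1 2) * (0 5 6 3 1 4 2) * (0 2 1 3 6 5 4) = (0 1 2 4 5 6 3)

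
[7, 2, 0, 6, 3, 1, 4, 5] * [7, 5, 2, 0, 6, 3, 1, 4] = [4, 2, 7, 1, 0, 5, 6, 3]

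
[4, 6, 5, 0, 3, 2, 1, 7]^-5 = [4, 6, 5, 0, 3, 2, 1, 7]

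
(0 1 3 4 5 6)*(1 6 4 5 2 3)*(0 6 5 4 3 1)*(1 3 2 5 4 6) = (0 4 5 2 3 6 1)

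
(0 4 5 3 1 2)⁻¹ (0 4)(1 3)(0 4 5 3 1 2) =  (1 2)(4 5)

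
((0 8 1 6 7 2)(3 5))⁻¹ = (0 2 7 6 1 8)(3 5)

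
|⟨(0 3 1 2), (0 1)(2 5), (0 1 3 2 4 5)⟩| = 720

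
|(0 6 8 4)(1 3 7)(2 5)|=12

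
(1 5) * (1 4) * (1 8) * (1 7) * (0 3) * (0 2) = (0 3 2)(1 5 4 8 7)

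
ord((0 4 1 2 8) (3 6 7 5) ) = 20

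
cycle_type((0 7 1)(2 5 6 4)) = 3.4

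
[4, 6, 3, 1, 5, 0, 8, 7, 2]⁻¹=[5, 3, 8, 2, 0, 4, 1, 7, 6]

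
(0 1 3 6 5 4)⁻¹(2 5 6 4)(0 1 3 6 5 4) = (0 2 4 5)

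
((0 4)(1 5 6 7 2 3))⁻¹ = (0 4)(1 3 2 7 6 5)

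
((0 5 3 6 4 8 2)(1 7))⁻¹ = (0 2 8 4 6 3 5)(1 7)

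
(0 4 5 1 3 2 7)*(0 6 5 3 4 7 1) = (0 7 6 5) (1 4 3 2) 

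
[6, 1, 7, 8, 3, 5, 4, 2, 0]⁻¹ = [8, 1, 7, 4, 6, 5, 0, 2, 3]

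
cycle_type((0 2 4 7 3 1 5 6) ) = 8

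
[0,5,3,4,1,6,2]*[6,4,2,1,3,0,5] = [6,0,1,3,4,5,2]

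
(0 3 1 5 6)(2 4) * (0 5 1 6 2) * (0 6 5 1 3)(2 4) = (1 3 5 4 6)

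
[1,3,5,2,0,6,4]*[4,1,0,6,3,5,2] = [1,6,5,0,4,2,3]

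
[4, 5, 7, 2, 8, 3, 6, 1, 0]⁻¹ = [8, 7, 3, 5, 0, 1, 6, 2, 4]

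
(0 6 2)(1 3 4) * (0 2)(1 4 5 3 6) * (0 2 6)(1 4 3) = (0 4 3 5 1)(2 6)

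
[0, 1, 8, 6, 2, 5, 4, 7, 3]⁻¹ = [0, 1, 4, 8, 6, 5, 3, 7, 2]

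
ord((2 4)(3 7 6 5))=4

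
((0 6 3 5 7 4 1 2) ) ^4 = (0 7) (1 3) (2 5) (4 6) 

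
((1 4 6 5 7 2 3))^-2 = (1 2 5 4 3 7 6)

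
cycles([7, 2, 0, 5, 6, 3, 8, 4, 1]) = (0 7 4 6 8 1 2) (3 5) 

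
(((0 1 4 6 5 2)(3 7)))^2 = (0 4 5)(1 6 2)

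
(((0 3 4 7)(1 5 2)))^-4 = (1 2 5)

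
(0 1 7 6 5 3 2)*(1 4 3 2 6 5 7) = (0 4 3 6 7 5 2)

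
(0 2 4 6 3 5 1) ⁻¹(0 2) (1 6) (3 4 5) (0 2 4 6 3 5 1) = (0 3) (1 5 6) (2 4) 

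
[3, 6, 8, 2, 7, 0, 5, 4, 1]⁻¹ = [5, 8, 3, 0, 7, 6, 1, 4, 2]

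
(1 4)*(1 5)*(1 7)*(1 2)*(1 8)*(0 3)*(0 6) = (0 3 6) (1 4 5 7 2 8) 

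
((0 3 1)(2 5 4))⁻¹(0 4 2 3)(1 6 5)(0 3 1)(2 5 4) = (0 6 4)(1 3 2 5)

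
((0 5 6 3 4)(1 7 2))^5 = (1 2 7)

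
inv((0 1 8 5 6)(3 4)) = (0 6 5 8 1)(3 4)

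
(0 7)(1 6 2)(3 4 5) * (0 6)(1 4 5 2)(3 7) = (0 3 5 7 6 1)(2 4)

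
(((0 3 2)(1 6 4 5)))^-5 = (0 3 2)(1 5 4 6)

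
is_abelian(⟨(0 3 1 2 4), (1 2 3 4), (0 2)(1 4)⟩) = no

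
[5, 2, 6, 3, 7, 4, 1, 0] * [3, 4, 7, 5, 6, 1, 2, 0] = [1, 7, 2, 5, 0, 6, 4, 3]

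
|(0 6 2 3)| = 4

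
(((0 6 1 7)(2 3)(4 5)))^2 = (0 1)(6 7)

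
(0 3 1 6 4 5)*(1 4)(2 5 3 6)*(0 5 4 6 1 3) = (0 1 2 4)(3 6)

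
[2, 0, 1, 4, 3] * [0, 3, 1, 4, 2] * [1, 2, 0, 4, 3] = [2, 1, 4, 0, 3]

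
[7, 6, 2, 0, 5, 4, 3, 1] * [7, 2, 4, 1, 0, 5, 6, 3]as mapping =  [0→3, 1→6, 2→4, 3→7, 4→5, 5→0, 6→1, 7→2]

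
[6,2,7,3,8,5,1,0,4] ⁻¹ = [7,6,1,3,8,5,0,2,4] 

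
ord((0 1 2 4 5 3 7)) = 7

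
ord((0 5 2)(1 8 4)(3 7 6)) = 3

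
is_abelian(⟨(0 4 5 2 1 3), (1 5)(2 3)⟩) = no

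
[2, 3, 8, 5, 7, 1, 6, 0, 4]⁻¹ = [7, 5, 0, 1, 8, 3, 6, 4, 2]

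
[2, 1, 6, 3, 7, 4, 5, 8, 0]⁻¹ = [8, 1, 0, 3, 5, 6, 2, 4, 7]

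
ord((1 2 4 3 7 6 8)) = 7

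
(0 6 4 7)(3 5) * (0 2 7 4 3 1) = (0 6 3 5 1)(2 7)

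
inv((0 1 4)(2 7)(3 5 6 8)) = (0 4 1)(2 7)(3 8 6 5)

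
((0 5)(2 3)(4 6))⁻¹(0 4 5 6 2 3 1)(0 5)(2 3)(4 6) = (0 4 3 2 1 5 6)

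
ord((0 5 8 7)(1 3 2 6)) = 4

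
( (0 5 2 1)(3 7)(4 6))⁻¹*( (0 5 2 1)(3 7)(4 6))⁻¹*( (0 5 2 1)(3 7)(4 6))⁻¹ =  (0 5 2 1)(3 7)(4 6)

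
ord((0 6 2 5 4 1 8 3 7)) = 9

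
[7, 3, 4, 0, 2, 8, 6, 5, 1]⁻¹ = [3, 8, 4, 1, 2, 7, 6, 0, 5]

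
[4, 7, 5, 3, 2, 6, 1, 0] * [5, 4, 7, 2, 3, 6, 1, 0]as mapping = [0→3, 1→0, 2→6, 3→2, 4→7, 5→1, 6→4, 7→5]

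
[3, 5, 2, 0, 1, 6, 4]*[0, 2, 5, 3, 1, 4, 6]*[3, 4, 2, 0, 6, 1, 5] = [0, 6, 1, 3, 2, 5, 4]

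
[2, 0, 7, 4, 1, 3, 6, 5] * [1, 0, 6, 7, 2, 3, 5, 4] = [6, 1, 4, 2, 0, 7, 5, 3]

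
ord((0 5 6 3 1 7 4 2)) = 8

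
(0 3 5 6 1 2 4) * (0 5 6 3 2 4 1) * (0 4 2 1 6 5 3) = (0 1 2 6 4 3 5)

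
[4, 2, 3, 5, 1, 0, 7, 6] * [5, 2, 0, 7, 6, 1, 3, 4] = [6, 0, 7, 1, 2, 5, 4, 3]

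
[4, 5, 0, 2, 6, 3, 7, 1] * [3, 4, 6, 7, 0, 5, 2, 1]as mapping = [0→0, 1→5, 2→3, 3→6, 4→2, 5→7, 6→1, 7→4]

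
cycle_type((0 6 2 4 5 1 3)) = 7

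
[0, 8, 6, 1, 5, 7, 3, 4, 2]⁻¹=[0, 3, 8, 6, 7, 4, 2, 5, 1]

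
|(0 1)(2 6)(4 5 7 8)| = 4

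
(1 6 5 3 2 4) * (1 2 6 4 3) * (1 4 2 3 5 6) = (1 2 5 4 3)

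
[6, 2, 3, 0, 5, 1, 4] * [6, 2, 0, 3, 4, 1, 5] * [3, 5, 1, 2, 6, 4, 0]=[4, 3, 2, 0, 5, 1, 6]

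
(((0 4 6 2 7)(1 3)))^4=(0 7 2 6 4)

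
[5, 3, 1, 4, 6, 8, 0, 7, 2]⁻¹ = [6, 2, 8, 1, 3, 0, 4, 7, 5]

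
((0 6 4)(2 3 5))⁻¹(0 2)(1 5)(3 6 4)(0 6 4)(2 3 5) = (0 5 4)(1 2)(3 6)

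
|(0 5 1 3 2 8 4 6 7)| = 9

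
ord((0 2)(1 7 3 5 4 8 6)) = 14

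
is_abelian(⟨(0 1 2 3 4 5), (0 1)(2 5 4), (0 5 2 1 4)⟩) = no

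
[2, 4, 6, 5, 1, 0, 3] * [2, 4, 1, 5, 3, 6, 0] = [1, 3, 0, 6, 4, 2, 5]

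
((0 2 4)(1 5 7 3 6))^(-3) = (1 7 6 5 3)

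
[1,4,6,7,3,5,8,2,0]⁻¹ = [8,0,7,4,1,5,2,3,6]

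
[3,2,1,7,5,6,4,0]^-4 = [7,1,2,0,6,4,5,3]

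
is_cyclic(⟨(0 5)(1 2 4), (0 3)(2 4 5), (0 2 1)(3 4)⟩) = no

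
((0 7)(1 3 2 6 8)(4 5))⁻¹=(0 7)(1 8 6 2 3)(4 5)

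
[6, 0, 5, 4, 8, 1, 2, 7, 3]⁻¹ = [1, 5, 6, 8, 3, 2, 0, 7, 4]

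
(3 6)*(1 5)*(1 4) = (1 5 4)(3 6)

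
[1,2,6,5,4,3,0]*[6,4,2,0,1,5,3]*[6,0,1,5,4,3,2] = [4,1,5,3,0,6,2]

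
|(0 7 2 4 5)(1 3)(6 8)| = 10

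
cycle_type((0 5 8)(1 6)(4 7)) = 2^2.3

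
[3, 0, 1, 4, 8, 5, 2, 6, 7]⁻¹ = [1, 2, 6, 0, 3, 5, 7, 8, 4]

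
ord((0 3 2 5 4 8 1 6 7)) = 9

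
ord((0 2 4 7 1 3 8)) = 7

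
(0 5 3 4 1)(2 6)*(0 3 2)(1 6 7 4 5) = (0 1 3 5 2 7 4 6)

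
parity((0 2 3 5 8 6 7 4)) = odd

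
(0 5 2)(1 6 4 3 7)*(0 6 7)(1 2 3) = (0 5 3)(1 7 2 6 4)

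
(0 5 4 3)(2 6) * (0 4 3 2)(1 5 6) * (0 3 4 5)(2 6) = (0 2 1)(3 5 4 6)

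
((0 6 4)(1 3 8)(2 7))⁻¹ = (0 4 6)(1 8 3)(2 7)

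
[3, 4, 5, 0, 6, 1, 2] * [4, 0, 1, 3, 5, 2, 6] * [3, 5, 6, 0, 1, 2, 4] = [0, 2, 6, 1, 4, 3, 5]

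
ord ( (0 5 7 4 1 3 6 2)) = 8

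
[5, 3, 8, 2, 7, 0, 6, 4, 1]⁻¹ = [5, 8, 3, 1, 7, 0, 6, 4, 2]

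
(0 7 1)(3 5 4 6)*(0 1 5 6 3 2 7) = (2 7 5 4 3 6)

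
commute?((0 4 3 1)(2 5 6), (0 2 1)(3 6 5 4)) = no:(0 4 3 1)(2 5 6)*(0 2 1)(3 6 5 4) = (0 3)(1 2 4 6), (0 2 1)(3 6 5 4)*(0 4 3 1)(2 5 6) = (0 5 3 2)(1 4)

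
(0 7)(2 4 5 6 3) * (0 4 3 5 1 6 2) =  (0 7 4 1 6 5 2 3)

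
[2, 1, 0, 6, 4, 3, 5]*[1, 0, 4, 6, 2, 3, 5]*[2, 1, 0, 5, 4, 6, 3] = [4, 2, 1, 6, 0, 3, 5]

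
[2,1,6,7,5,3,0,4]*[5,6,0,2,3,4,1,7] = [0,6,1,7,4,2,5,3]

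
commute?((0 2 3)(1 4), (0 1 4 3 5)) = no:(0 2 3)(1 4) * (0 1 4 3 5) = (0 2 5)(1 3), (0 1 4 3 5) * (0 2 3)(1 4) = (0 4)(2 3 5)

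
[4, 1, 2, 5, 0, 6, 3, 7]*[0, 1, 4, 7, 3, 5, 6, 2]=[3, 1, 4, 5, 0, 6, 7, 2]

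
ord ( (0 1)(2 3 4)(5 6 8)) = 6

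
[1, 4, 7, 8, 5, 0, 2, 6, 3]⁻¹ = [5, 0, 6, 8, 1, 4, 7, 2, 3]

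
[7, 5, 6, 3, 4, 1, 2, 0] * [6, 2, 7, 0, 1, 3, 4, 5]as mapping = [0→5, 1→3, 2→4, 3→0, 4→1, 5→2, 6→7, 7→6]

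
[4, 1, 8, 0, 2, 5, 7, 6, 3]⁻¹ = [3, 1, 4, 8, 0, 5, 7, 6, 2]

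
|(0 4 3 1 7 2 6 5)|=8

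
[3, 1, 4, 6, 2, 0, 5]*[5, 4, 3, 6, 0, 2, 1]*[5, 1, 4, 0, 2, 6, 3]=[3, 2, 5, 1, 0, 6, 4]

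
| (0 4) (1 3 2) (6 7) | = 6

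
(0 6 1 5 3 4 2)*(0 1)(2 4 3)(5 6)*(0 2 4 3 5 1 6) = (0 1)(2 6)(3 5 4)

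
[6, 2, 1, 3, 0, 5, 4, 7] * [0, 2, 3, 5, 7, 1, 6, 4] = [6, 3, 2, 5, 0, 1, 7, 4]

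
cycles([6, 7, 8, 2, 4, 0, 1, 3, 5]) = (0 6 1 7 3 2 8 5)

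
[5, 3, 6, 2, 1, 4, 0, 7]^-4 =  [1, 6, 5, 0, 2, 3, 4, 7]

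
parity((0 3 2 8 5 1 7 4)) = odd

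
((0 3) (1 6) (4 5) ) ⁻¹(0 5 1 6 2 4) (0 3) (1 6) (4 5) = (1 2 5 3 4 6) 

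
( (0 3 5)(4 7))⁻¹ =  (0 5 3)(4 7)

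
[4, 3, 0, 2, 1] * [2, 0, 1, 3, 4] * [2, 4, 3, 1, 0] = [0, 1, 3, 4, 2]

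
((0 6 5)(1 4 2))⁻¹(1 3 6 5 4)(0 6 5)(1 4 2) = (0 2 4 3 5)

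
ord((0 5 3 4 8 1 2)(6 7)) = 14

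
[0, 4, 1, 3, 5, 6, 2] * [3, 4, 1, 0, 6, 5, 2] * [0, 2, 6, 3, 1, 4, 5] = [3, 5, 1, 0, 4, 6, 2]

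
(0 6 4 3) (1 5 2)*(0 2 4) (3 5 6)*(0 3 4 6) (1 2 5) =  (0 4 1) (3 5 6) 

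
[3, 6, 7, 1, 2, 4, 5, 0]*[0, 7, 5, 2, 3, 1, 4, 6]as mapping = [0→2, 1→4, 2→6, 3→7, 4→5, 5→3, 6→1, 7→0]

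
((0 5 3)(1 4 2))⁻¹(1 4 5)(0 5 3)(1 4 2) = (2 3 4)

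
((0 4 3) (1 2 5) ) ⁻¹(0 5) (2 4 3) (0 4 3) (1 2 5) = (0 5 3) (1 4) 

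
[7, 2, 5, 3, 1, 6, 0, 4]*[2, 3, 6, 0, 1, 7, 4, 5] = [5, 6, 7, 0, 3, 4, 2, 1]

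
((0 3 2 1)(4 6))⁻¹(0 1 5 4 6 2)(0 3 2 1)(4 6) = (0 5 6 4 1 3)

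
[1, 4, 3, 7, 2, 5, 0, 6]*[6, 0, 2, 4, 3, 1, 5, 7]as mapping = [0→0, 1→3, 2→4, 3→7, 4→2, 5→1, 6→6, 7→5]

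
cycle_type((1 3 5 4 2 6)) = 6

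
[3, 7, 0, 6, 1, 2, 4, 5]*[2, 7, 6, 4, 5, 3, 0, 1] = [4, 1, 2, 0, 7, 6, 5, 3]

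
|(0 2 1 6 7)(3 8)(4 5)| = 10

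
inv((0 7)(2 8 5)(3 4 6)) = (0 7)(2 5 8)(3 6 4)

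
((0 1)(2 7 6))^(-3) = (0 1)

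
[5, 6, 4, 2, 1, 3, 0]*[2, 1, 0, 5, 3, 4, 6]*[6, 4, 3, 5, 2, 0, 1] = [2, 1, 5, 6, 4, 0, 3]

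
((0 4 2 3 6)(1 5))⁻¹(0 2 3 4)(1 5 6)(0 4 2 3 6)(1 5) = (0 5 1)(2 4 3 6)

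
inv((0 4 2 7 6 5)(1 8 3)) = (0 5 6 7 2 4)(1 3 8)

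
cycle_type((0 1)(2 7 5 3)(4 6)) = 2^2.4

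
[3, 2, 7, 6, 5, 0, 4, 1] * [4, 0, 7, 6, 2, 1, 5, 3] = [6, 7, 3, 5, 1, 4, 2, 0]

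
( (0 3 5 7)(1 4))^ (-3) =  (0 3 5 7)(1 4)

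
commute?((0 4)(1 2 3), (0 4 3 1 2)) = no:(0 4)(1 2 3) * (0 4 3 1 2) = (0 3 2 1), (0 4 3 1 2) * (0 4)(1 2 3) = (1 3 2 4)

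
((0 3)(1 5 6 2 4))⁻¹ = (0 3)(1 4 2 6 5)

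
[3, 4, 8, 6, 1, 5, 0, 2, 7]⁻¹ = [6, 4, 7, 0, 1, 5, 3, 8, 2]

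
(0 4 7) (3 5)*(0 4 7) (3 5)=(0 7 4) 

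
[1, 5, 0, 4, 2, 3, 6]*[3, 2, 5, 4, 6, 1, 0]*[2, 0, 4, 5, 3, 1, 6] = [4, 0, 5, 6, 1, 3, 2]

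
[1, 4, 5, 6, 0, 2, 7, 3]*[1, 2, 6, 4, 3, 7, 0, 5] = [2, 3, 7, 0, 1, 6, 5, 4]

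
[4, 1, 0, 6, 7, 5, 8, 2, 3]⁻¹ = [2, 1, 7, 8, 0, 5, 3, 4, 6]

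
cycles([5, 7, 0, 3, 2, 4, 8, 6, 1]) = (0 5 4 2)(1 7 6 8)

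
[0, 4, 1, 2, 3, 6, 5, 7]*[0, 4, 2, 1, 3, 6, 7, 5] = [0, 3, 4, 2, 1, 7, 6, 5]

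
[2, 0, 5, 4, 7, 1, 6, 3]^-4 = [0, 1, 2, 7, 3, 5, 6, 4]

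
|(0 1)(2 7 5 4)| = 4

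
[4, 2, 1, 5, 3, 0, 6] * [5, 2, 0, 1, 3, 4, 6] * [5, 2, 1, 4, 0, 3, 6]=[4, 5, 1, 0, 2, 3, 6]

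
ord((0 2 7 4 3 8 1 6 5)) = 9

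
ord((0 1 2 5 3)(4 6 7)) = 15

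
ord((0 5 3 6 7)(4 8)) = 10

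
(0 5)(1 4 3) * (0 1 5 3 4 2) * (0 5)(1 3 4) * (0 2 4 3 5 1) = (0 3 2 1 4)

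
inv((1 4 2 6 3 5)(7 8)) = (1 5 3 6 2 4)(7 8)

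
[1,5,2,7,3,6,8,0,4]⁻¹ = [7,0,2,4,8,1,5,3,6]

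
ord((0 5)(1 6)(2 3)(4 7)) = 2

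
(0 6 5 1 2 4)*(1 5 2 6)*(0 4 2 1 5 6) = (0 5 6 1)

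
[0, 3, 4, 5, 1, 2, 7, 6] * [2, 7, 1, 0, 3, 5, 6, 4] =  [2, 0, 3, 5, 7, 1, 4, 6]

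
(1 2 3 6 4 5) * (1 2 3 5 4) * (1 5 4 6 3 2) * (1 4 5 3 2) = (2 5 4 6 3)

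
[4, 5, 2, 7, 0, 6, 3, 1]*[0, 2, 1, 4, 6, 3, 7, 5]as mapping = [0→6, 1→3, 2→1, 3→5, 4→0, 5→7, 6→4, 7→2]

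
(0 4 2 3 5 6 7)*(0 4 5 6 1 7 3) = (0 5 1 7 4 2)(3 6)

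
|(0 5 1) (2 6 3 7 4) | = 15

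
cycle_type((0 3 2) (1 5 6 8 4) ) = 3.5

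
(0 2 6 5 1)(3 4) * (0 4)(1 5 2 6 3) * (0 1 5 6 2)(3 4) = (0 2 4 5 6)(1 3)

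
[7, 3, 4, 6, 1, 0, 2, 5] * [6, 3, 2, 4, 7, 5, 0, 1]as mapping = [0→1, 1→4, 2→7, 3→0, 4→3, 5→6, 6→2, 7→5]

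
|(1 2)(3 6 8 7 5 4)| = 6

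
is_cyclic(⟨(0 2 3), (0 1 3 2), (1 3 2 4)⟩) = no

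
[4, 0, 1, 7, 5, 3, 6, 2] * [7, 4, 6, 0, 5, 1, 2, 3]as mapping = [0→5, 1→7, 2→4, 3→3, 4→1, 5→0, 6→2, 7→6]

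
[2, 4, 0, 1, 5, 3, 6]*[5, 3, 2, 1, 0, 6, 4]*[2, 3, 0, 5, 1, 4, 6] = [0, 2, 4, 5, 6, 3, 1]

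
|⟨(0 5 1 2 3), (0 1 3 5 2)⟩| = 5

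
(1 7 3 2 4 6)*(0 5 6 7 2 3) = (0 5 6 1 2 4 7) 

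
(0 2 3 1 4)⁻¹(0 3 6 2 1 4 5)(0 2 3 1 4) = (0 5 2 1 6 3 4)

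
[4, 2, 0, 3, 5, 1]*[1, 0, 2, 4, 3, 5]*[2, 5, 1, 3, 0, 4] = [3, 1, 5, 0, 4, 2]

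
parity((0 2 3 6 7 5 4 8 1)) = even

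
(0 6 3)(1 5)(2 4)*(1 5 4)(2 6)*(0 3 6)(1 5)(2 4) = (0 4)(1 2 5)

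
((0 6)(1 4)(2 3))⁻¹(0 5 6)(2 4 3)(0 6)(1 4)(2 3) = (0 6 5)(1 2 3)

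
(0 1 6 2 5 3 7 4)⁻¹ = (0 4 7 3 5 2 6 1)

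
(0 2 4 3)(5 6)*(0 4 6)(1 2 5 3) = (0 5)(1 2 6 3 4)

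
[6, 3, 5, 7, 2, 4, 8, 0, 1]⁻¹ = [7, 8, 4, 1, 5, 2, 0, 3, 6]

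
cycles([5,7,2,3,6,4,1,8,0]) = (0 5 4 6 1 7 8)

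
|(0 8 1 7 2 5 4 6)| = 8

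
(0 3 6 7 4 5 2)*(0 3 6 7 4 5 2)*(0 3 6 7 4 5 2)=(0 7 2 6 5 3 4)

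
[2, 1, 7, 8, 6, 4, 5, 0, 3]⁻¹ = [7, 1, 0, 8, 5, 6, 4, 2, 3]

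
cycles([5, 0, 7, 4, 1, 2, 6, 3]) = (0 5 2 7 3 4 1) 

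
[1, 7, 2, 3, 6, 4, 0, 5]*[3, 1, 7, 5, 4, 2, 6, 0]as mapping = [0→1, 1→0, 2→7, 3→5, 4→6, 5→4, 6→3, 7→2]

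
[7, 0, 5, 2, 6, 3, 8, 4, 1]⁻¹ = [1, 8, 3, 5, 7, 2, 4, 0, 6]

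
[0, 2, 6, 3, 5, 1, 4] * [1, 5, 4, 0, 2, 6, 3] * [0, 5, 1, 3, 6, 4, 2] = [5, 6, 3, 0, 2, 4, 1]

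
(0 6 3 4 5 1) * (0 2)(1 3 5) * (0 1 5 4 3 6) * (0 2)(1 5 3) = (0 2 5 6 4 3 1)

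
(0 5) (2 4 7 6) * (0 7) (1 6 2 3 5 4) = (0 4) (1 6 3 5 7 2) 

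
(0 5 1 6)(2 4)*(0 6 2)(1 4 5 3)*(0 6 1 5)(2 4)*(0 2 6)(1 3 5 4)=(0 5 6 3 4)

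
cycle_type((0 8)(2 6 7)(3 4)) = 2^2.3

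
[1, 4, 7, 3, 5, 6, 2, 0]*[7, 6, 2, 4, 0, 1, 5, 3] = [6, 0, 3, 4, 1, 5, 2, 7]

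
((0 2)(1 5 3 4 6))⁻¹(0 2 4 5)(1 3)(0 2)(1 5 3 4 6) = (0 6 3 2)(4 5)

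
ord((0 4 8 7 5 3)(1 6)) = 6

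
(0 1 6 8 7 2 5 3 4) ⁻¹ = (0 4 3 5 2 7 8 6 1) 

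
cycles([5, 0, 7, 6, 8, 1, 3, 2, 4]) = (0 5 1)(2 7)(3 6)(4 8)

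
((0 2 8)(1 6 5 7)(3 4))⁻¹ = (0 8 2)(1 7 5 6)(3 4)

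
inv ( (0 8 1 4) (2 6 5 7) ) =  (0 4 1 8) (2 7 5 6) 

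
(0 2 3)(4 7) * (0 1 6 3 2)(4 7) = (1 6 3)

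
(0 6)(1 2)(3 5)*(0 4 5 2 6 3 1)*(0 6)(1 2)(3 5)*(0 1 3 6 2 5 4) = (0 4 6)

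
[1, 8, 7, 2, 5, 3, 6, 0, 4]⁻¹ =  [7, 0, 3, 5, 8, 4, 6, 2, 1]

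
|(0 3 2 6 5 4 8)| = 7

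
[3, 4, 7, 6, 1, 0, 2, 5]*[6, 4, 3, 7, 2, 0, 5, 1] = [7, 2, 1, 5, 4, 6, 3, 0]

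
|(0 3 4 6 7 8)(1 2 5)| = 6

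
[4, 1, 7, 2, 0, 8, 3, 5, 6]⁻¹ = [4, 1, 3, 6, 0, 7, 8, 2, 5]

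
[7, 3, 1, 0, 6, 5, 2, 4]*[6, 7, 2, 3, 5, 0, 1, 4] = [4, 3, 7, 6, 1, 0, 2, 5]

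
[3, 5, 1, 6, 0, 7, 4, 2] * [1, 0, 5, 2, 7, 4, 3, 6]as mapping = [0→2, 1→4, 2→0, 3→3, 4→1, 5→6, 6→7, 7→5]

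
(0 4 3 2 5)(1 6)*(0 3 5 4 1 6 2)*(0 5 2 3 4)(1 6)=(0 6 1 3 5 4 2)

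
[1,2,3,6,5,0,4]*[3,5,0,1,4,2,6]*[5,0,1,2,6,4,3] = [4,5,0,3,1,2,6]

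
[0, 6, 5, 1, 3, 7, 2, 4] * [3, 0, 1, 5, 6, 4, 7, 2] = [3, 7, 4, 0, 5, 2, 1, 6]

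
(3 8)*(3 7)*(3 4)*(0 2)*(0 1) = (0 2 1)(3 8 7 4)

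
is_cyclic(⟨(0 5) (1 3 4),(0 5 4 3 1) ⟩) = no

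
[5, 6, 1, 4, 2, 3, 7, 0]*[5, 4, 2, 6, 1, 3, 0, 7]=[3, 0, 4, 1, 2, 6, 7, 5]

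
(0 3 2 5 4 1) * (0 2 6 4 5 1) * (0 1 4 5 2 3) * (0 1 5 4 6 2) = (0 1 3 2 6 4 5)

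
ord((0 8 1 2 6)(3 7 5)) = 15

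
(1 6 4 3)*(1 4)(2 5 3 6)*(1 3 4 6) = (1 2 5 4)(3 6)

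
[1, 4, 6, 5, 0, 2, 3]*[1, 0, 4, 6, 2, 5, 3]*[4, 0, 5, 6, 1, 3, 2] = [4, 5, 6, 3, 0, 1, 2]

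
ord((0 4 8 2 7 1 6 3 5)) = 9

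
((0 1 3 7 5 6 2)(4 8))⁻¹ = (0 2 6 5 7 3 1)(4 8)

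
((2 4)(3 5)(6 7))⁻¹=(2 4)(3 5)(6 7)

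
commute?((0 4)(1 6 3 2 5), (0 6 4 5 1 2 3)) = no:(0 4)(1 6 3 2 5)*(0 6 4 5 1 2 3) = (0 5 2 1 4 6), (0 6 4 5 1 2 3)*(0 4)(1 6 3 2 5) = (0 3 4 1 5 6)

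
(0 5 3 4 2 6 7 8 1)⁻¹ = (0 1 8 7 6 2 4 3 5)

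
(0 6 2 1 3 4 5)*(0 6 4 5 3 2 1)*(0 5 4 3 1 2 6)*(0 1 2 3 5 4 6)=(0 5 1)(2 4)(3 6)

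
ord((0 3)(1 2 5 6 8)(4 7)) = 10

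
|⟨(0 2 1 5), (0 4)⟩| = 120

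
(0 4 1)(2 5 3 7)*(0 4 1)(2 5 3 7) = (0 1 4)(2 3)(5 7)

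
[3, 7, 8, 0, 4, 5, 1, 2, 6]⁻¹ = [3, 6, 7, 0, 4, 5, 8, 1, 2]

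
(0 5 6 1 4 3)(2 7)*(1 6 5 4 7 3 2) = (0 4 2 3)(1 7)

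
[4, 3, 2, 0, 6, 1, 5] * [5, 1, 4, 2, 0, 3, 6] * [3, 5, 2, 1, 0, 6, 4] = [3, 2, 0, 6, 4, 5, 1]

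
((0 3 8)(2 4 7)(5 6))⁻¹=(0 8 3)(2 7 4)(5 6)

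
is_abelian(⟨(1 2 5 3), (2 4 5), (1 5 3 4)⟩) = no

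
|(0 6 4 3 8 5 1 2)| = 8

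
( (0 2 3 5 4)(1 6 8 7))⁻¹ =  (0 4 5 3 2)(1 7 8 6)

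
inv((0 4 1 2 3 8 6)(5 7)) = (0 6 8 3 2 1 4)(5 7)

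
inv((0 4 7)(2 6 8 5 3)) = (0 7 4)(2 3 5 8 6)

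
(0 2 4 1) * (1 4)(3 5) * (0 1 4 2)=(2 4)(3 5)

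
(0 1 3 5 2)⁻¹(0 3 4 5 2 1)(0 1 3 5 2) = (0 3 1 5 4 2)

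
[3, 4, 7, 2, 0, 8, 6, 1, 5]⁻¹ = [4, 7, 3, 0, 1, 8, 6, 2, 5]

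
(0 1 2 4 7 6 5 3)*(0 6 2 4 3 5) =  (0 1 4 7 2 3 6)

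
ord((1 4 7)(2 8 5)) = 3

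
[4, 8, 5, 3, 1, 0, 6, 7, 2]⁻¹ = [5, 4, 8, 3, 0, 2, 6, 7, 1]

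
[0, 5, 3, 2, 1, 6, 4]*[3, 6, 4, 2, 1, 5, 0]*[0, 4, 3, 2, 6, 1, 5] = [2, 1, 3, 6, 5, 0, 4]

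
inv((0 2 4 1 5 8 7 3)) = (0 3 7 8 5 1 4 2)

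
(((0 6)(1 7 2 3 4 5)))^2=(1 2 4)(3 5 7)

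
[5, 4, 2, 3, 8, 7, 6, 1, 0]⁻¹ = [8, 7, 2, 3, 1, 0, 6, 5, 4]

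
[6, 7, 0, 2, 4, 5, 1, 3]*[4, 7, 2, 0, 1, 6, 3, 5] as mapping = [0→3, 1→5, 2→4, 3→2, 4→1, 5→6, 6→7, 7→0] 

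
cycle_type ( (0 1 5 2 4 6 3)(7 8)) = 2.7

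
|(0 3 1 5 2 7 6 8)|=8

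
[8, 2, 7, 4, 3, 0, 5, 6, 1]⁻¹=[5, 8, 1, 4, 3, 6, 7, 2, 0]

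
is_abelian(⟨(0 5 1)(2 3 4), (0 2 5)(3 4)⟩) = no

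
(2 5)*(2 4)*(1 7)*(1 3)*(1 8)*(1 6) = (1 7 3 8 6)(2 5 4)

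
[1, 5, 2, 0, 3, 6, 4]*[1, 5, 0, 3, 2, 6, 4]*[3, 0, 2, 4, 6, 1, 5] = [1, 5, 3, 0, 4, 6, 2]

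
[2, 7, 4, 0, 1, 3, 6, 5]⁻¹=[3, 4, 0, 5, 2, 7, 6, 1]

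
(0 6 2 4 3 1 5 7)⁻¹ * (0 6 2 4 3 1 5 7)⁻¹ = (0 5 3 2)(1 4 6 7)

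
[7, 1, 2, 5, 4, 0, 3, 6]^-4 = [7, 1, 2, 5, 4, 0, 3, 6]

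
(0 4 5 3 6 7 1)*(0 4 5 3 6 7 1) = (0 5 6 1 4 3 7)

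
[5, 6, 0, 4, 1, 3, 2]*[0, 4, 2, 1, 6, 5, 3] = [5, 3, 0, 6, 4, 1, 2]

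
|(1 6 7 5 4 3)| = 6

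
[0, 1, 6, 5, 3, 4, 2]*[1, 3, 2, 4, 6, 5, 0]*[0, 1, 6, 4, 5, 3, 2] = [1, 4, 0, 3, 5, 2, 6]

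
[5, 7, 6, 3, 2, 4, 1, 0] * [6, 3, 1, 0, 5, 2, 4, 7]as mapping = [0→2, 1→7, 2→4, 3→0, 4→1, 5→5, 6→3, 7→6]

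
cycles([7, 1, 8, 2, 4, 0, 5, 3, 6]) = (0 7 3 2 8 6 5)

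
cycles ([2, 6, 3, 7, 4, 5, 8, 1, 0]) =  (0 2 3 7 1 6 8)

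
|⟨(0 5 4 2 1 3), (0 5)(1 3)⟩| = 120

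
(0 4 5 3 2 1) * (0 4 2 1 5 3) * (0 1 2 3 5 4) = (0 3 2 4 5 1)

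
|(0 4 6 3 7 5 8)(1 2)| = 14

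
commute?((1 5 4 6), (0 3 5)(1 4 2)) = no:(1 5 4 6)*(0 3 5)(1 4 2) = (0 3 5 2 1)(4 6), (0 3 5)(1 4 2)*(1 5 4 6) = (0 3 4 2 5)(1 6)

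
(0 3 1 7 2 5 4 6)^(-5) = (0 7 4 3 2 6 1 5)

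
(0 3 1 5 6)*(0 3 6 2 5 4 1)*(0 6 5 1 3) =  (0 5 2 1 4 3 6)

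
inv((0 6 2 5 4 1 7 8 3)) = (0 3 8 7 1 4 5 2 6)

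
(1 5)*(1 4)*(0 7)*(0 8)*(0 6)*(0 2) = (0 7 8 6 2) (1 5 4) 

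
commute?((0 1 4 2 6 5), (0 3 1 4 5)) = no:(0 1 4 2 6 5)*(0 3 1 4 5) = (0 4 2 6)(1 5 3), (0 3 1 4 5)*(0 1 4 2 6 5) = (0 3 4)(1 2 6 5)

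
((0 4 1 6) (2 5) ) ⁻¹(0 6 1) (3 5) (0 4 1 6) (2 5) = (0 6 4) (2 3) 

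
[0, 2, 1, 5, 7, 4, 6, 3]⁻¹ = [0, 2, 1, 7, 5, 3, 6, 4]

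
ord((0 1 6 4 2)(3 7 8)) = 15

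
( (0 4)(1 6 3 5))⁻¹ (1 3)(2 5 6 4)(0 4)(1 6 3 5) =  (0 2 1 3)(5 6)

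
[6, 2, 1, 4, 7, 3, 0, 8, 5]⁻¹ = [6, 2, 1, 5, 3, 8, 0, 4, 7]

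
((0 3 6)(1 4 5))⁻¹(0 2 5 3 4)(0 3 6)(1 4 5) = (1 6 5 3 2)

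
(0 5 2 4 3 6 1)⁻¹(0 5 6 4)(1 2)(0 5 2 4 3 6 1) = (0 4)(1 3 5 2)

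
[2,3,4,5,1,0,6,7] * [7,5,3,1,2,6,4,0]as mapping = [0→3,1→1,2→2,3→6,4→5,5→7,6→4,7→0]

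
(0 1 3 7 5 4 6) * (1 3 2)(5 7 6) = (0 3 6)(1 2)(4 5)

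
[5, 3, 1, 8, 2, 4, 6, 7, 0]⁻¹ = [8, 2, 4, 1, 5, 0, 6, 7, 3]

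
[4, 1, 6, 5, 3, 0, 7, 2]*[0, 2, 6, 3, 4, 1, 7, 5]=[4, 2, 7, 1, 3, 0, 5, 6]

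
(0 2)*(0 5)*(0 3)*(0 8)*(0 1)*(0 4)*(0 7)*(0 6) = (0 2 5 3 8 1 4 7 6)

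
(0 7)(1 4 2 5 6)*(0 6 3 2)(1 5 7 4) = (0 4)(2 7 6 5 3)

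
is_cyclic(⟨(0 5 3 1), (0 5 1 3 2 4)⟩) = no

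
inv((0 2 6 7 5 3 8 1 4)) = (0 4 1 8 3 5 7 6 2)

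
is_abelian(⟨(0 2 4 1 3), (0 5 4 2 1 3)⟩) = no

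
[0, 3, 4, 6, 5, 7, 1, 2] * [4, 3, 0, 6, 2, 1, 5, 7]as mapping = [0→4, 1→6, 2→2, 3→5, 4→1, 5→7, 6→3, 7→0]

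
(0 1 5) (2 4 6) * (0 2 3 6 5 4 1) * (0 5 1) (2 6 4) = (0 5 6 3 4 1 2) 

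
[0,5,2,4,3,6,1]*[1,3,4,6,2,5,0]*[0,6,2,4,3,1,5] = [6,1,3,2,5,0,4]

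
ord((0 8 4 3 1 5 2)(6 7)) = 14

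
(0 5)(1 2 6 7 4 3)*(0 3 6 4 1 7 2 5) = (1 5 3 7)(2 4 6)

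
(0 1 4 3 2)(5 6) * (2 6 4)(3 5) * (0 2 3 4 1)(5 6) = (1 3 5)(4 6)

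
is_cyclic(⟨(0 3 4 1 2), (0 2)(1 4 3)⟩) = no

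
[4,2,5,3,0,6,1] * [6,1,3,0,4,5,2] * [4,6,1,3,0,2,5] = [0,3,2,4,5,1,6]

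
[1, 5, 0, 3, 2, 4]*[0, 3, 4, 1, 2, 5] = [3, 5, 0, 1, 4, 2]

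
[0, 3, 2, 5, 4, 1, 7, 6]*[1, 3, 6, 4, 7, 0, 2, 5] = [1, 4, 6, 0, 7, 3, 5, 2]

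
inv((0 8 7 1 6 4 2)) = (0 2 4 6 1 7 8)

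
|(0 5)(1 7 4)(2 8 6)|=6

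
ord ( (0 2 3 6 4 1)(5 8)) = 6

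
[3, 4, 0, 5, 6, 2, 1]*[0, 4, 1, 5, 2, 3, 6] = [5, 2, 0, 3, 6, 1, 4]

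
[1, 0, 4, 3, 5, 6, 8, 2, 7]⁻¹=[1, 0, 7, 3, 2, 4, 5, 8, 6]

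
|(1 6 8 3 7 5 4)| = 7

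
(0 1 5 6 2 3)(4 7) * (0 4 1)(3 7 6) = (1 5 3 4 6 2 7)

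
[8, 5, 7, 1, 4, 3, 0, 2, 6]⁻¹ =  [6, 3, 7, 5, 4, 1, 8, 2, 0]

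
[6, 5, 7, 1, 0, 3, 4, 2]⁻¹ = [4, 3, 7, 5, 6, 1, 0, 2]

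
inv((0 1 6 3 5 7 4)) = (0 4 7 5 3 6 1)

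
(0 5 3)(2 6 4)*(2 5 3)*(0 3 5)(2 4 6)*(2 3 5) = (0 2 3 5 4)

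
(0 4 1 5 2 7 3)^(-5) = (0 1 2 3 4 5 7)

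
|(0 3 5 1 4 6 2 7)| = 8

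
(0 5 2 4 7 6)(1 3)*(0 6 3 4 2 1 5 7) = (0 7 3 5 1 4)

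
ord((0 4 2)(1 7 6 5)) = 12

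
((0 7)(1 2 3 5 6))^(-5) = (0 7)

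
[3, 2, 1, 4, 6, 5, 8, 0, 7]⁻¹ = [7, 2, 1, 0, 3, 5, 4, 8, 6]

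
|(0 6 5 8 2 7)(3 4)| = 6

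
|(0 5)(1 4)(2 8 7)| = 6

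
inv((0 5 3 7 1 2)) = (0 2 1 7 3 5)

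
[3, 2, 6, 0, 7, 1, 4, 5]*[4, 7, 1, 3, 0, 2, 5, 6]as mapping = [0→3, 1→1, 2→5, 3→4, 4→6, 5→7, 6→0, 7→2]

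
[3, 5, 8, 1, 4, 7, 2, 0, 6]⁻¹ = [7, 3, 6, 0, 4, 1, 8, 5, 2]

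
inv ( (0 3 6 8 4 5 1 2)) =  (0 2 1 5 4 8 6 3)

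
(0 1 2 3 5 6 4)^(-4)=(0 3 4 2 6 1 5)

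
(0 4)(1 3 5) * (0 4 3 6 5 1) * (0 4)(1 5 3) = (0 1 6 3 5 4)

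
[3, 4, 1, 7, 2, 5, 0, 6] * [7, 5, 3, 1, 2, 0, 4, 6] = [1, 2, 5, 6, 3, 0, 7, 4]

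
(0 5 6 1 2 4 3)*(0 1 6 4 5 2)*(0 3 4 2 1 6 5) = (0 1 3 6 5 2)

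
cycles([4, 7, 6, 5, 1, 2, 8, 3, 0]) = (0 4 1 7 3 5 2 6 8)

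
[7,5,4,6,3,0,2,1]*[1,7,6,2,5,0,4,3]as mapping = [0→3,1→0,2→5,3→4,4→2,5→1,6→6,7→7]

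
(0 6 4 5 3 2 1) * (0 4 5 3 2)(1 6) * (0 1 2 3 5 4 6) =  (0 2)(1 6 4 5 3)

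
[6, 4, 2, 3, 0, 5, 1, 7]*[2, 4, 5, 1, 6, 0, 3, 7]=[3, 6, 5, 1, 2, 0, 4, 7]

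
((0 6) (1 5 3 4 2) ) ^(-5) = (0 6) 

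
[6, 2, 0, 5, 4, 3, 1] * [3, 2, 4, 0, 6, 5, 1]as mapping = [0→1, 1→4, 2→3, 3→5, 4→6, 5→0, 6→2]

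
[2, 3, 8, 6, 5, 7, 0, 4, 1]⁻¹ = [6, 8, 0, 1, 7, 4, 3, 5, 2]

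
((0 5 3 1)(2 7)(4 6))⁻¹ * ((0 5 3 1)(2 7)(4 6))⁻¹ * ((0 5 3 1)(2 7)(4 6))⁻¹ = (0 5 3 1)(2 7)(4 6)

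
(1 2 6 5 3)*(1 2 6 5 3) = (1 6 3 2 5)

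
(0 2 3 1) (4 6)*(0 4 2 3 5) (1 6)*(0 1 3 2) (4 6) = (0 2 5 1 6) (3 4) 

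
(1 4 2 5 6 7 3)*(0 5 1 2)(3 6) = (0 5 3 2 1 4)(6 7)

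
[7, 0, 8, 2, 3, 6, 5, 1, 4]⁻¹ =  [1, 7, 3, 4, 8, 6, 5, 0, 2]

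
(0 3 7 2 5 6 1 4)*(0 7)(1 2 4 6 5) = (0 3)(1 6 2)(4 7)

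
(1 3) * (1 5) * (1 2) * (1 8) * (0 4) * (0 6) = (0 4 6)(1 3 5 2 8)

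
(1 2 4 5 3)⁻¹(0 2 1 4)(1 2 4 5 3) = (0 4 2 5)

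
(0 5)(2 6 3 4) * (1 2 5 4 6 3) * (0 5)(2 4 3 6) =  (0 3 2 6 1 4)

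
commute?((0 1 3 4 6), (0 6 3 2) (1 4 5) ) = no:(0 1 3 4 6) * (0 6 3 2) (1 4 5) = (0 4 3 5 1 2), (0 6 3 2) (1 4 5) * (0 1 3 4 6) = (1 6 4 5 3 2) 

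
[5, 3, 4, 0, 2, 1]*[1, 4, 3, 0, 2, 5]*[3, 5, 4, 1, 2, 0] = [0, 3, 4, 5, 1, 2]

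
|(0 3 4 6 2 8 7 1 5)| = 9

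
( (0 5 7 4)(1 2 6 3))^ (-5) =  (0 4 7 5)(1 3 6 2)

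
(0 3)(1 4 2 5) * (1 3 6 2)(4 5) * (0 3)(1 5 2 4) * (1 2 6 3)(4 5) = (0 3 1 6 5)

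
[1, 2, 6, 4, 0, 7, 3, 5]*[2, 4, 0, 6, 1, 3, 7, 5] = [4, 0, 7, 1, 2, 5, 6, 3]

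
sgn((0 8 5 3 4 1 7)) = 1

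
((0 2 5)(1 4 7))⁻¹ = (0 5 2)(1 7 4)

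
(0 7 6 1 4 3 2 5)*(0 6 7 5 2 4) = (0 5 6 1)(3 4)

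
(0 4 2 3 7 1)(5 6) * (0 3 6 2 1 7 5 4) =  (1 3 5 2 6 4)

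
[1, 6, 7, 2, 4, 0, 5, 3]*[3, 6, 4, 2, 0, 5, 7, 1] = [6, 7, 1, 4, 0, 3, 5, 2]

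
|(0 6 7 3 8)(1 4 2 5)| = 20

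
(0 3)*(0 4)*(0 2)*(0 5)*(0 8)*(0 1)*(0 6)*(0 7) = (0 3 4 2 5 8 1 6 7)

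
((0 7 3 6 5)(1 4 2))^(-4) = (0 7 3 6 5)(1 2 4)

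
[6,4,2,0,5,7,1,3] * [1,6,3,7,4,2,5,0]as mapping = [0→5,1→4,2→3,3→1,4→2,5→0,6→6,7→7]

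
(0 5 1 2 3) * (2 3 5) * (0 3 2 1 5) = (0 1 2)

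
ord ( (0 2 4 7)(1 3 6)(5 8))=12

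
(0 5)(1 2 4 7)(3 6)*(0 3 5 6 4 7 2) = (0 6 5 3 4 2 7 1)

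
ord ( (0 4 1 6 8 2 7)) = 7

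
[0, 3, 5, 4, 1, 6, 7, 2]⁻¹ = [0, 4, 7, 1, 3, 2, 5, 6]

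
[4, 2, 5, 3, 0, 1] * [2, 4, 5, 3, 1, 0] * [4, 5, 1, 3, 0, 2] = [5, 2, 4, 3, 1, 0]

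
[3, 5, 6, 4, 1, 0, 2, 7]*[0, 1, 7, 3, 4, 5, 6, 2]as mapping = [0→3, 1→5, 2→6, 3→4, 4→1, 5→0, 6→7, 7→2]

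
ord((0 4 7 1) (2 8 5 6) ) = 4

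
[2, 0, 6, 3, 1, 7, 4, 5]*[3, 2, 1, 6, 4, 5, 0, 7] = [1, 3, 0, 6, 2, 7, 4, 5]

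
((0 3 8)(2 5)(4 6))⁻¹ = (0 8 3)(2 5)(4 6)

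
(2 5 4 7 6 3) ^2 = (2 4 6) (3 5 7) 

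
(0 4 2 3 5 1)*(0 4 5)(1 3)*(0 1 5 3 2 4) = (0 3 1)(2 5)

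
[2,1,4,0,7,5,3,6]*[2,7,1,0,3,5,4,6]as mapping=[0→1,1→7,2→3,3→2,4→6,5→5,6→0,7→4]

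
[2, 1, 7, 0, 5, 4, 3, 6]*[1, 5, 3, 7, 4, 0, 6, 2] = [3, 5, 2, 1, 0, 4, 7, 6]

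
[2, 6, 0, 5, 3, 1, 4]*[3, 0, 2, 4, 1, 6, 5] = [2, 5, 3, 6, 4, 0, 1]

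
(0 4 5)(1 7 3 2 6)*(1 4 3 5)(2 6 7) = (0 3 6 4 1 2 7 5)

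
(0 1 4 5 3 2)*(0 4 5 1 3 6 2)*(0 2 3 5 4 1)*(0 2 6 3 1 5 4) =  (0 4 2 5 3 6 1)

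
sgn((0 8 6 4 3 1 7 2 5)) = 1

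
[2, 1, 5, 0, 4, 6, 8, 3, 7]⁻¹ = [3, 1, 0, 7, 4, 2, 5, 8, 6]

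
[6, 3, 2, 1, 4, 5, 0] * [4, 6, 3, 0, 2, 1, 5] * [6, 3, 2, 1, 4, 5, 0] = [5, 6, 1, 0, 2, 3, 4]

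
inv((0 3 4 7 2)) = (0 2 7 4 3)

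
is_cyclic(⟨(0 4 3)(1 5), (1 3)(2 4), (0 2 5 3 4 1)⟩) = no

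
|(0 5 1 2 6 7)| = 6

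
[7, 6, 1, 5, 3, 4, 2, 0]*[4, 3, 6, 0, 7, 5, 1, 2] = [2, 1, 3, 5, 0, 7, 6, 4]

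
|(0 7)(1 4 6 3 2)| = 10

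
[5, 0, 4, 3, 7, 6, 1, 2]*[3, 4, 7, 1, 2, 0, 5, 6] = [0, 3, 2, 1, 6, 5, 4, 7]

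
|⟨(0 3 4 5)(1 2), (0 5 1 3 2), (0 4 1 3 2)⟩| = 360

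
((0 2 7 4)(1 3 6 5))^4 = ()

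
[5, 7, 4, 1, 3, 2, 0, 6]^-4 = [3, 5, 7, 0, 6, 1, 4, 2]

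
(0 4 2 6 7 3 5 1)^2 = (0 2 7 5)(1 4 6 3)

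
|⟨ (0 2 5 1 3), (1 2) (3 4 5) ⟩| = 720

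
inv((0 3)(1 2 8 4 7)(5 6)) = (0 3)(1 7 4 8 2)(5 6)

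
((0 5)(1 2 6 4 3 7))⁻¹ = (0 5)(1 7 3 4 6 2)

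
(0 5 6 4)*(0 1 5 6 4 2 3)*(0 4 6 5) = (0 5 6 2 3 4 1)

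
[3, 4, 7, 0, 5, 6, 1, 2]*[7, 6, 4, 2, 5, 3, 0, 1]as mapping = [0→2, 1→5, 2→1, 3→7, 4→3, 5→0, 6→6, 7→4]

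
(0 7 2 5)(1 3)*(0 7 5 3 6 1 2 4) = (0 5 7 4)(1 6)(2 3)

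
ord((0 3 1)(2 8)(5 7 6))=6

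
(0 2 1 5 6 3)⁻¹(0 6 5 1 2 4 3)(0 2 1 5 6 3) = (0 2 3 6 5 1 4)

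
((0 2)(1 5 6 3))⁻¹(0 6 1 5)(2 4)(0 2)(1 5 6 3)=(0 4)(2 3 5 6)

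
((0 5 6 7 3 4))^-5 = (0 5 6 7 3 4)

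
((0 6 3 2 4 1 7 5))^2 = (0 3 4 7)(1 5 6 2)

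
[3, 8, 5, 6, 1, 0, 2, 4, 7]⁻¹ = [5, 4, 6, 0, 7, 2, 3, 8, 1]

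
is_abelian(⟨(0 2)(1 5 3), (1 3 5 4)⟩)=no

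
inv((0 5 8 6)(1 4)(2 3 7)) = (0 6 8 5)(1 4)(2 7 3)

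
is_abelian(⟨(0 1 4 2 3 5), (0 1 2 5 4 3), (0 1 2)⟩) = no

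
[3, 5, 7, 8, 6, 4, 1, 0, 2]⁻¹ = [7, 6, 8, 0, 5, 1, 4, 2, 3]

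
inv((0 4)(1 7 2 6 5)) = (0 4)(1 5 6 2 7)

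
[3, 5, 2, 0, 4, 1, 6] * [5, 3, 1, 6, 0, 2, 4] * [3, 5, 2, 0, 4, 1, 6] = [6, 2, 5, 1, 3, 0, 4]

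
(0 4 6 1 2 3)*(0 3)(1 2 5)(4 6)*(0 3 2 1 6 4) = (0 4)(1 5 6)(2 3)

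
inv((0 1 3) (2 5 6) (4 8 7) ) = (0 3 1) (2 6 5) (4 7 8) 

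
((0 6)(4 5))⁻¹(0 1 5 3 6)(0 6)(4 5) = (0 6 1 4 3)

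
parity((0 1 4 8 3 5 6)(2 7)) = odd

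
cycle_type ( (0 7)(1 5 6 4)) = 2.4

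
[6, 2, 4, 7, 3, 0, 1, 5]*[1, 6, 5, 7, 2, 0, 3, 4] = [3, 5, 2, 4, 7, 1, 6, 0]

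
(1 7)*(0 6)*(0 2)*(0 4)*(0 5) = (0 6 2 4 5) (1 7) 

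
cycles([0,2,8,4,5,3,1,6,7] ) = (1 2 8 7 6)(3 4 5)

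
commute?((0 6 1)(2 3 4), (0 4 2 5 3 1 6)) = no:(0 6 1)(2 3 4) * (0 4 2 5 3 1 6) = (1 4 5 3 2), (0 4 2 5 3 1 6) * (0 6 1)(2 3 4) = (0 2 5 4 3)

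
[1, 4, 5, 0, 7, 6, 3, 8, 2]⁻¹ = [3, 0, 8, 6, 1, 2, 5, 4, 7]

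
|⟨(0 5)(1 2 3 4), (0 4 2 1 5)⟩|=360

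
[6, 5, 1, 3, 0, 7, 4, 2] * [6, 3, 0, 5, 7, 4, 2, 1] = [2, 4, 3, 5, 6, 1, 7, 0]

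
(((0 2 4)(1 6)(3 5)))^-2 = (0 2 4)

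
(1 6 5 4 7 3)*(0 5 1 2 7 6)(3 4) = (0 5 3 2 7 4 6 1)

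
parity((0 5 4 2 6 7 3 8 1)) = even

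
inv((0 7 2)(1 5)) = (0 2 7)(1 5)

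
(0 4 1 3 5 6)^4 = (0 5 1)(3 4 6)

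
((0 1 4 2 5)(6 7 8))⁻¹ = (0 5 2 4 1)(6 8 7)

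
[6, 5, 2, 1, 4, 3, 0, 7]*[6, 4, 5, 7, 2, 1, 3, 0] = [3, 1, 5, 4, 2, 7, 6, 0]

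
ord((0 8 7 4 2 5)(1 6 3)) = 6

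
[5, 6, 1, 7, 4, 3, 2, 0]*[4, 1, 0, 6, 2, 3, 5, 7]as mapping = [0→3, 1→5, 2→1, 3→7, 4→2, 5→6, 6→0, 7→4]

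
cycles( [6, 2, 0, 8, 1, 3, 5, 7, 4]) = (0 6 5 3 8 4 1 2)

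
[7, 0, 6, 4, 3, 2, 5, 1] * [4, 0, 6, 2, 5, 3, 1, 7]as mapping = [0→7, 1→4, 2→1, 3→5, 4→2, 5→6, 6→3, 7→0]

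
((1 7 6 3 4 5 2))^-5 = (1 6 4 2 7 3 5)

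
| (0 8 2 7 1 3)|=6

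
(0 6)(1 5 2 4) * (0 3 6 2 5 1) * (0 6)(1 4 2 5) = (0 5 1 4 6 3)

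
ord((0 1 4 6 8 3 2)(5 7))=14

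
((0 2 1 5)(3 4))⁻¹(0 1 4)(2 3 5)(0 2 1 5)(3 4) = (0 1 4)(2 5 3)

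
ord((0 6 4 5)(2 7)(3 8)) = 4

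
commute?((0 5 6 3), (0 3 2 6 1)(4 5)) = no:(0 5 6 3)*(0 3 2 6 1)(4 5) = (0 4 5 1)(2 6), (0 3 2 6 1)(4 5)*(0 5 6 3) = (1 5 4 6)(2 3)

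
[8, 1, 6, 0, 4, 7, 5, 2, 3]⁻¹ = [3, 1, 7, 8, 4, 6, 2, 5, 0]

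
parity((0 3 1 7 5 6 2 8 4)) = even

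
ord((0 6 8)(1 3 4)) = 3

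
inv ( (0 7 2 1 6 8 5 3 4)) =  (0 4 3 5 8 6 1 2 7)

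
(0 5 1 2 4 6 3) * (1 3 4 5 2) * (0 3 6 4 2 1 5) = (0 1 5 6 2) 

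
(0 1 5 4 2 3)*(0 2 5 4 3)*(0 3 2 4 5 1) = (1 5 2 3 4)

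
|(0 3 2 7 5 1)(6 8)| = 6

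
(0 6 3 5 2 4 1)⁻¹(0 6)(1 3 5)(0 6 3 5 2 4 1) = (0 5 2)(3 6)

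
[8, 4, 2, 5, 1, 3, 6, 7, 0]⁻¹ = [8, 4, 2, 5, 1, 3, 6, 7, 0]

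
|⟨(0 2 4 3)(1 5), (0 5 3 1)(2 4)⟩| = 360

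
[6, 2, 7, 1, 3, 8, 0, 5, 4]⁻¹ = [6, 3, 1, 4, 8, 7, 0, 2, 5]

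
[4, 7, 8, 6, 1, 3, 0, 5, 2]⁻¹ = [6, 4, 8, 5, 0, 7, 3, 1, 2]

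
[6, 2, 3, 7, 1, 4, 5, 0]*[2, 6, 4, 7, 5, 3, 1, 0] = [1, 4, 7, 0, 6, 5, 3, 2]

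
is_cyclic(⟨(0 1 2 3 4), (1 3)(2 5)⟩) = no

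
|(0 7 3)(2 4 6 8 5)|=15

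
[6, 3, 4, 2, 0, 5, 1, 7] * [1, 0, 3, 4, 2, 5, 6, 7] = [6, 4, 2, 3, 1, 5, 0, 7]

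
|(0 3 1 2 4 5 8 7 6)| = 9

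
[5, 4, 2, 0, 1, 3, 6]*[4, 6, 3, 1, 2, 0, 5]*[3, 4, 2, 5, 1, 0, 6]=[3, 2, 5, 1, 6, 4, 0]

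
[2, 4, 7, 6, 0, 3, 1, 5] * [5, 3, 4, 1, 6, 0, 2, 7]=[4, 6, 7, 2, 5, 1, 3, 0]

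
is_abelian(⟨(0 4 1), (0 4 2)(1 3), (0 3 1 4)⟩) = no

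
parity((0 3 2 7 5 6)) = odd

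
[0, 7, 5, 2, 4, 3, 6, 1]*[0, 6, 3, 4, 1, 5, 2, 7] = [0, 7, 5, 3, 1, 4, 2, 6]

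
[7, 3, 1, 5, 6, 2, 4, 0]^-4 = [0, 1, 2, 3, 4, 5, 6, 7]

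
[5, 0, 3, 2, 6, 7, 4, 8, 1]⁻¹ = [1, 8, 3, 2, 6, 0, 4, 5, 7]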